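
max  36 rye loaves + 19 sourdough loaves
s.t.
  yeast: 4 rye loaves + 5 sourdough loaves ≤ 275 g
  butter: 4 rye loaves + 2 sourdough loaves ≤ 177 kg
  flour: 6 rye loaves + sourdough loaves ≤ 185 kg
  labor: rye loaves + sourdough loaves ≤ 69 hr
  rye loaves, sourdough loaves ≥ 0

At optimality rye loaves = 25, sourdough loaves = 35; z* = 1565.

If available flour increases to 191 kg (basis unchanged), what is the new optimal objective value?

1589

At the optimum: yeast uses 275 of 275 (binding); butter uses 170 of 177 (slack = 7); flour uses 185 of 185 (binding); labor uses 60 of 69 (slack = 9).
By complementary slackness, y = 0 for the non-binding constraints.
The binding rows give the dual system: 4·y_yeast + 6·y_flour = 36 and 5·y_yeast + 1·y_flour = 19.
Solving: y_yeast = 3, y_flour = 4.
Δz = y_flour·Δb = 4 × (6) = 24, so new z* = 1565 + 24 = 1589.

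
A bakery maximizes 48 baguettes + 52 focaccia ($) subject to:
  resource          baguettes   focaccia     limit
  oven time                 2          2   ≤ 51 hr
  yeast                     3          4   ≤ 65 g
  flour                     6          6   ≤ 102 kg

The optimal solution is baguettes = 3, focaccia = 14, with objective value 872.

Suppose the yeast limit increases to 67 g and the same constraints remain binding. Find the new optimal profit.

At the optimum: oven time uses 34 of 51 (slack = 17); yeast uses 65 of 65 (binding); flour uses 102 of 102 (binding).
Slack constraints have shadow price 0 (complementary slackness).
Dual feasibility on the basic columns requires 3·y_yeast + 6·y_flour = 48, 4·y_yeast + 6·y_flour = 52.
Solving: y_yeast = 4, y_flour = 6.
Δz = y_yeast·Δb = 4 × (2) = 8, so new z* = 872 + 8 = 880.

880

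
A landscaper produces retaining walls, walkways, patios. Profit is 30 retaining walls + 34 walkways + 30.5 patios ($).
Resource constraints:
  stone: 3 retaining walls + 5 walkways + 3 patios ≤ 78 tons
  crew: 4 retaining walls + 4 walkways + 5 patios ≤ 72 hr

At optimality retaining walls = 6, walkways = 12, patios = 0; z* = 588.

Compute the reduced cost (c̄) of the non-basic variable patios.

At the optimum: stone uses 78 of 78 (binding); crew uses 72 of 72 (binding).
The binding rows give the dual system: 3·y_stone + 4·y_crew = 30 and 5·y_stone + 4·y_crew = 34.
Solving: y_stone = 2, y_crew = 6.
Reduced cost of patios: c₃ − yᵀa₃ = 30.5 − (2·3 + 6·5) = 30.5 − 36 = -5.5.

-5.5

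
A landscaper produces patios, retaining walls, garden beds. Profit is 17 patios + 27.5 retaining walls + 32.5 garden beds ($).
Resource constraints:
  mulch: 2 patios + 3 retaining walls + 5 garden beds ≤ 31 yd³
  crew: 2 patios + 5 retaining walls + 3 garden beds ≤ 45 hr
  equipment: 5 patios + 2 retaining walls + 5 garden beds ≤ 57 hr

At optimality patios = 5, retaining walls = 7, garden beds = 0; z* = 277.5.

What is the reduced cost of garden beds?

-8

At the optimum: mulch uses 31 of 31 (binding); crew uses 45 of 45 (binding); equipment uses 39 of 57 (slack = 18).
Slack constraints have shadow price 0 (complementary slackness).
Dual feasibility on the basic columns requires 2·y_mulch + 2·y_crew = 17, 3·y_mulch + 5·y_crew = 27.5.
→ y_mulch = 7.5 and y_crew = 1.
Reduced cost of garden beds: c₃ − yᵀa₃ = 32.5 − (7.5·5 + 1·3) = 32.5 − 40.5 = -8.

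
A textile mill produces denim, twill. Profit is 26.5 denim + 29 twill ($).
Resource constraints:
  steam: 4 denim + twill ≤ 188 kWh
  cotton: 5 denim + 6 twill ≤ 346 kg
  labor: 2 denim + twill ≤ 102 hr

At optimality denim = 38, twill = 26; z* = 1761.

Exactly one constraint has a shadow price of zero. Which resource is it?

steam: 178/188 (slack 10)
cotton: 346/346 (binding)
labor: 102/102 (binding)
By complementary slackness, a constraint with positive slack has shadow price 0 → steam.

steam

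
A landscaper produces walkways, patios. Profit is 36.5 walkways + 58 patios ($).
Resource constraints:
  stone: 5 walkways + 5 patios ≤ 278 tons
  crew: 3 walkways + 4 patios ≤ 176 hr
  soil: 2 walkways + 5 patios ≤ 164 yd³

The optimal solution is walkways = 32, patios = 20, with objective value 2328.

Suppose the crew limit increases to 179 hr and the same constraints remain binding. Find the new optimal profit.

At the optimum: stone uses 260 of 278 (slack = 18); crew uses 176 of 176 (binding); soil uses 164 of 164 (binding).
Since stone is not tight, its dual is 0.
Dual feasibility on the basic columns requires 3·y_crew + 2·y_soil = 36.5, 4·y_crew + 5·y_soil = 58.
This yields shadow prices y_crew = 9.5, y_soil = 4.
Δz = y_crew·Δb = 9.5 × (3) = 28.5, so new z* = 2328 + 28.5 = 2356.5.

2356.5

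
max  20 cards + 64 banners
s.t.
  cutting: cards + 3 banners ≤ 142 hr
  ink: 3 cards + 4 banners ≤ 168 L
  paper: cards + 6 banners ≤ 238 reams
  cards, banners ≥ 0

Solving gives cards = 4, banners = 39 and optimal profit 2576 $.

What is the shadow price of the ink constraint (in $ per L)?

At the optimum: cutting uses 121 of 142 (slack = 21); ink uses 168 of 168 (binding); paper uses 238 of 238 (binding).
Slack constraints have shadow price 0 (complementary slackness).
The binding rows give the dual system: 3·y_ink + 1·y_paper = 20 and 4·y_ink + 6·y_paper = 64.
This yields shadow prices y_ink = 4, y_paper = 8.
Shadow price of ink = 4.

4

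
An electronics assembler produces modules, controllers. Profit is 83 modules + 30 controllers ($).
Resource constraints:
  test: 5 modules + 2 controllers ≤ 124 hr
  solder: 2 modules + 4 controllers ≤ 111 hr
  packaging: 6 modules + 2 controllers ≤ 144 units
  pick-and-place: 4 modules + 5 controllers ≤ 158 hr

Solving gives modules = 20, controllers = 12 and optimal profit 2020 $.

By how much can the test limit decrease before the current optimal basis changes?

4

Binding constraints: test, packaging. The basis is B = [[5,2],[6,2]] with det -2.
Per unit decrease in test, x* moves by d = (1, -3).
The basis stays optimal until controllers reaches 0; allowable decrease = 4 hr.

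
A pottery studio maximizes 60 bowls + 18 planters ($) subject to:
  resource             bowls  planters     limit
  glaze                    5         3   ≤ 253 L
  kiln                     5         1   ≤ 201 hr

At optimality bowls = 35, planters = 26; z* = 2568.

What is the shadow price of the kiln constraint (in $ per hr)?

9

Check each constraint at x*: glaze 253/253 (tight); kiln 201/201 (tight).
The binding rows give the dual system: 5·y_glaze + 5·y_kiln = 60 and 3·y_glaze + 1·y_kiln = 18.
Solving: y_glaze = 3, y_kiln = 9.
Shadow price of kiln = 9.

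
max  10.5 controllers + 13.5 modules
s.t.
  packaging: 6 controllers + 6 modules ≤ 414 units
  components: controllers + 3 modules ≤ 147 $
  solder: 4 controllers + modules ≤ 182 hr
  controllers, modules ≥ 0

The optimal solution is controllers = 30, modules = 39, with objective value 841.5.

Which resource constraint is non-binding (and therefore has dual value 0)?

solder

packaging: 414/414 (binding)
components: 147/147 (binding)
solder: 159/182 (slack 23)
By complementary slackness, a constraint with positive slack has shadow price 0 → solder.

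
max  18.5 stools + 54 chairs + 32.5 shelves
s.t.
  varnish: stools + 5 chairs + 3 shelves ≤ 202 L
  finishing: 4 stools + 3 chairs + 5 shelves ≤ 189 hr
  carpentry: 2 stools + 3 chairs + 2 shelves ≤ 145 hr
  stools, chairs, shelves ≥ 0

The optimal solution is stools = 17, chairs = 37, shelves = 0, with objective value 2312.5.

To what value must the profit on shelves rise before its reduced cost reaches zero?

33.5

Binding: varnish and carpentry. Non-binding: finishing (10 unused).
Slack constraints have shadow price 0 (complementary slackness).
From A_Bᵀ y = c: 1·y_varnish + 2·y_carpentry = 18.5; 5·y_varnish + 3·y_carpentry = 54.
Solving: y_varnish = 7.5, y_carpentry = 5.5.
shelves enters the basis when its profit ≥ yᵀa₃ = 7.5·3 + 5.5·2 = 33.5.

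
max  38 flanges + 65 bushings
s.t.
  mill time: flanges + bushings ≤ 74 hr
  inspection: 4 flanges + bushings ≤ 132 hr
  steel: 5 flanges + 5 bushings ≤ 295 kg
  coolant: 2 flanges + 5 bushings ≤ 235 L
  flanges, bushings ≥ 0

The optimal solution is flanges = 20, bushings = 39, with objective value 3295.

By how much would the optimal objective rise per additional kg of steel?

Binding: steel and coolant. Non-binding: mill time (15 unused), inspection (13 unused).
By complementary slackness, y = 0 for the non-binding constraints.
Dual feasibility on the basic columns requires 5·y_steel + 2·y_coolant = 38, 5·y_steel + 5·y_coolant = 65.
Solving: y_steel = 4, y_coolant = 9.
Shadow price of steel = 4.

4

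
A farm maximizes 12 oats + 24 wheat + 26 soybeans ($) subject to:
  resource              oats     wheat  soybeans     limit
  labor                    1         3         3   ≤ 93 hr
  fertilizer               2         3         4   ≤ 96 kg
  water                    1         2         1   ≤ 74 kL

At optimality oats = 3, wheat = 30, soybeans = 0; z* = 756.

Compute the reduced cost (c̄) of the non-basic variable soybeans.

At the optimum: labor uses 93 of 93 (binding); fertilizer uses 96 of 96 (binding); water uses 63 of 74 (slack = 11).
By complementary slackness, y = 0 for the non-binding constraint.
From A_Bᵀ y = c: 1·y_labor + 2·y_fertilizer = 12; 3·y_labor + 3·y_fertilizer = 24.
→ y_labor = 4 and y_fertilizer = 4.
Reduced cost of soybeans: c₃ − yᵀa₃ = 26 − (4·3 + 4·4) = 26 − 28 = -2.

-2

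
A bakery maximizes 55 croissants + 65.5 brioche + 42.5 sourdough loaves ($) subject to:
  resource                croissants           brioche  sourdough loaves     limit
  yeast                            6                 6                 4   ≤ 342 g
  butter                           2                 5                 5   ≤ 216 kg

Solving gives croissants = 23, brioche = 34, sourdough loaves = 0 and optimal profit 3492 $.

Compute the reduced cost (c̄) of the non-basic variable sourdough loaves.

-7

Check each constraint at x*: yeast 342/342 (tight); butter 216/216 (tight).
Dual feasibility on the basic columns requires 6·y_yeast + 2·y_butter = 55, 6·y_yeast + 5·y_butter = 65.5.
Solving: y_yeast = 8, y_butter = 3.5.
Reduced cost of sourdough loaves: c₃ − yᵀa₃ = 42.5 − (8·4 + 3.5·5) = 42.5 − 49.5 = -7.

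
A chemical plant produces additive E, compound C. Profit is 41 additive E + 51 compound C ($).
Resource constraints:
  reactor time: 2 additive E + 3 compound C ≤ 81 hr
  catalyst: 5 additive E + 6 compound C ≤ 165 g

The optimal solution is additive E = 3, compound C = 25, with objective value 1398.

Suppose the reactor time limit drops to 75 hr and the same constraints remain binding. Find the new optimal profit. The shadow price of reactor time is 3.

Δb = -6, so new z* = 1398 + (3)·(-6) = 1398 − 18 = 1380.

1380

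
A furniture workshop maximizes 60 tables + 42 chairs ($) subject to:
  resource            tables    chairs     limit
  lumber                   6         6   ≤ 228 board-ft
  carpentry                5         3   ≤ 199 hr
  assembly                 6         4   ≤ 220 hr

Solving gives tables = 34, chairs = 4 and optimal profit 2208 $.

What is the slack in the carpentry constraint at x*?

17

carpentry used = 5·34 + 3·4 = 182; slack = 199 − 182 = 17.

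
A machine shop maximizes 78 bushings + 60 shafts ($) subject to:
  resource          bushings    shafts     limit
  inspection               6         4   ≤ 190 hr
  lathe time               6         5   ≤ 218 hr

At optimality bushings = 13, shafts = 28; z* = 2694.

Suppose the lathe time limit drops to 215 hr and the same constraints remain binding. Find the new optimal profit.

2670

At the optimum: inspection uses 190 of 190 (binding); lathe time uses 218 of 218 (binding).
The binding rows give the dual system: 6·y_inspection + 6·y_lathe time = 78 and 4·y_inspection + 5·y_lathe time = 60.
Solving: y_inspection = 5, y_lathe time = 8.
Δz = y_lathe time·Δb = 8 × (-3) = -24, so new z* = 2694 − 24 = 2670.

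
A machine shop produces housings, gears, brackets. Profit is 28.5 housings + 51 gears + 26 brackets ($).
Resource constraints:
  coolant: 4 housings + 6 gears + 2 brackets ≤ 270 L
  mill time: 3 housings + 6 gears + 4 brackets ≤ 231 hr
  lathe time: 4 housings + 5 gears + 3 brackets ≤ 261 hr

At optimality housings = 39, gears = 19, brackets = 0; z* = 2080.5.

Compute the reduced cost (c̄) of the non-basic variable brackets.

-2

At the optimum: coolant uses 270 of 270 (binding); mill time uses 231 of 231 (binding); lathe time uses 251 of 261 (slack = 10).
Slack constraints have shadow price 0 (complementary slackness).
Dual feasibility on the basic columns requires 4·y_coolant + 3·y_mill time = 28.5, 6·y_coolant + 6·y_mill time = 51.
This yields shadow prices y_coolant = 3, y_mill time = 5.5.
Reduced cost of brackets: c₃ − yᵀa₃ = 26 − (3·2 + 5.5·4) = 26 − 28 = -2.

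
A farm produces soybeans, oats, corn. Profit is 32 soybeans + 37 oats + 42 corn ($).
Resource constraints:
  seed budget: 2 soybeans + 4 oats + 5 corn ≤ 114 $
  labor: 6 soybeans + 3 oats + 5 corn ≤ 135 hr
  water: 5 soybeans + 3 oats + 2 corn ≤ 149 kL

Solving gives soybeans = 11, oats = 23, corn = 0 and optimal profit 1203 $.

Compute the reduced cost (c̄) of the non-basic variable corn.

-8

At the optimum: seed budget uses 114 of 114 (binding); labor uses 135 of 135 (binding); water uses 124 of 149 (slack = 25).
By complementary slackness, y = 0 for the non-binding constraint.
The binding rows give the dual system: 2·y_seed budget + 6·y_labor = 32 and 4·y_seed budget + 3·y_labor = 37.
Solving: y_seed budget = 7, y_labor = 3.
Reduced cost of corn: c₃ − yᵀa₃ = 42 − (7·5 + 3·5) = 42 − 50 = -8.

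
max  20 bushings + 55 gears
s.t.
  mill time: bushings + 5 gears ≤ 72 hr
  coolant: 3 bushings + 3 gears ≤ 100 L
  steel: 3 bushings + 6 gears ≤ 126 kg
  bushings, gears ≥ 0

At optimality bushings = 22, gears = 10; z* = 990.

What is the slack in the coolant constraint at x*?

4

coolant used = 3·22 + 3·10 = 96; slack = 100 − 96 = 4.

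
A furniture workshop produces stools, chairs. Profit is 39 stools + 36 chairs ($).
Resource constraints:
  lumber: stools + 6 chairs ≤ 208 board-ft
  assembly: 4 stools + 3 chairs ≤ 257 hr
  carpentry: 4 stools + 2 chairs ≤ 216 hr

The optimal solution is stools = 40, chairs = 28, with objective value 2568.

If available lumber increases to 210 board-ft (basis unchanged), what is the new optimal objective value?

At the optimum: lumber uses 208 of 208 (binding); assembly uses 244 of 257 (slack = 13); carpentry uses 216 of 216 (binding).
By complementary slackness, y = 0 for the non-binding constraint.
Dual feasibility on the basic columns requires 1·y_lumber + 4·y_carpentry = 39, 6·y_lumber + 2·y_carpentry = 36.
→ y_lumber = 3 and y_carpentry = 9.
Δz = y_lumber·Δb = 3 × (2) = 6, so new z* = 2568 + 6 = 2574.

2574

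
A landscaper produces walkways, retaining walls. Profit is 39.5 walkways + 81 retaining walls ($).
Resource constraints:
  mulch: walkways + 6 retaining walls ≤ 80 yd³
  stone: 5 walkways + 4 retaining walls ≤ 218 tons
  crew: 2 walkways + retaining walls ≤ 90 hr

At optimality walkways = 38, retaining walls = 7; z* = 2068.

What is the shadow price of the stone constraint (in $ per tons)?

6

Check each constraint at x*: mulch 80/80 (tight); stone 218/218 (tight); crew 83/90 (slack 7).
Slack constraints have shadow price 0 (complementary slackness).
Dual feasibility on the basic columns requires 1·y_mulch + 5·y_stone = 39.5, 6·y_mulch + 4·y_stone = 81.
→ y_mulch = 9.5 and y_stone = 6.
Shadow price of stone = 6.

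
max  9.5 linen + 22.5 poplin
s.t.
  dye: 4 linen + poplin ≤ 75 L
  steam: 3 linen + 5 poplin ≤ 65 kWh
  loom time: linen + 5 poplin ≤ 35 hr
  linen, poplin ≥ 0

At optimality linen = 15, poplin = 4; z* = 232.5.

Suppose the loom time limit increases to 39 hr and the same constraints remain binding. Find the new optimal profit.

At the optimum: dye uses 64 of 75 (slack = 11); steam uses 65 of 65 (binding); loom time uses 35 of 35 (binding).
By complementary slackness, y = 0 for the non-binding constraint.
From A_Bᵀ y = c: 3·y_steam + 1·y_loom time = 9.5; 5·y_steam + 5·y_loom time = 22.5.
→ y_steam = 2.5 and y_loom time = 2.
Δz = y_loom time·Δb = 2 × (4) = 8, so new z* = 232.5 + 8 = 240.5.

240.5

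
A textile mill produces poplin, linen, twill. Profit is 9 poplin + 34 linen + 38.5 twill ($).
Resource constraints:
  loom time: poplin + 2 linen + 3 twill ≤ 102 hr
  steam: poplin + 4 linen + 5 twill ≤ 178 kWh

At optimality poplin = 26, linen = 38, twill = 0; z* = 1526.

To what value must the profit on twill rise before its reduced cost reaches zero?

At the optimum: loom time uses 102 of 102 (binding); steam uses 178 of 178 (binding).
From A_Bᵀ y = c: 1·y_loom time + 1·y_steam = 9; 2·y_loom time + 4·y_steam = 34.
→ y_loom time = 1 and y_steam = 8.
twill enters the basis when its profit ≥ yᵀa₃ = 1·3 + 8·5 = 43.

43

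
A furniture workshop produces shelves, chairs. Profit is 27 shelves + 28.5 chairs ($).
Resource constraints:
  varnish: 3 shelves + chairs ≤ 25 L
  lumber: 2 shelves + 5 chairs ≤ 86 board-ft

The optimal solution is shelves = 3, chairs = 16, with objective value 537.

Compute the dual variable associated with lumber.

Both varnish and lumber are binding at x*.
Dual feasibility on the basic columns requires 3·y_varnish + 2·y_lumber = 27, 1·y_varnish + 5·y_lumber = 28.5.
→ y_varnish = 6 and y_lumber = 4.5.
Shadow price of lumber = 4.5.

4.5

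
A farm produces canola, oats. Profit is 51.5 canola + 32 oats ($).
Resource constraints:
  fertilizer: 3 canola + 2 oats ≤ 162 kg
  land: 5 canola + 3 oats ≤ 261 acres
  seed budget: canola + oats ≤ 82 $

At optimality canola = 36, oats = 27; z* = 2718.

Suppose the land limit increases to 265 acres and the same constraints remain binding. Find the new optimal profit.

Check each constraint at x*: fertilizer 162/162 (tight); land 261/261 (tight); seed budget 63/82 (slack 19).
By complementary slackness, y = 0 for the non-binding constraint.
The binding rows give the dual system: 3·y_fertilizer + 5·y_land = 51.5 and 2·y_fertilizer + 3·y_land = 32.
→ y_fertilizer = 5.5 and y_land = 7.
Δz = y_land·Δb = 7 × (4) = 28, so new z* = 2718 + 28 = 2746.

2746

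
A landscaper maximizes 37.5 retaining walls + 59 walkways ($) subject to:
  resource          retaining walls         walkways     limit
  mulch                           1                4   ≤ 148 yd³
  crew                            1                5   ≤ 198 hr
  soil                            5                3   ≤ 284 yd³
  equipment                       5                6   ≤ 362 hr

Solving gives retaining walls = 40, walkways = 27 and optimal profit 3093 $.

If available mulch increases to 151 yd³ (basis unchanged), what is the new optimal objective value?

At the optimum: mulch uses 148 of 148 (binding); crew uses 175 of 198 (slack = 23); soil uses 281 of 284 (slack = 3); equipment uses 362 of 362 (binding).
Since crew, soil are not tight, their duals are 0.
From A_Bᵀ y = c: 1·y_mulch + 5·y_equipment = 37.5; 4·y_mulch + 6·y_equipment = 59.
→ y_mulch = 5 and y_equipment = 6.5.
Δz = y_mulch·Δb = 5 × (3) = 15, so new z* = 3093 + 15 = 3108.

3108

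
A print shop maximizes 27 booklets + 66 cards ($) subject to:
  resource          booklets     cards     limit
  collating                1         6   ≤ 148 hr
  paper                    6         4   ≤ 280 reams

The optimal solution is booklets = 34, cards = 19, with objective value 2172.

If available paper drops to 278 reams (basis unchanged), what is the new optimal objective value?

2166

At the optimum: collating uses 148 of 148 (binding); paper uses 280 of 280 (binding).
Dual feasibility on the basic columns requires 1·y_collating + 6·y_paper = 27, 6·y_collating + 4·y_paper = 66.
This yields shadow prices y_collating = 9, y_paper = 3.
Δz = y_paper·Δb = 3 × (-2) = -6, so new z* = 2172 − 6 = 2166.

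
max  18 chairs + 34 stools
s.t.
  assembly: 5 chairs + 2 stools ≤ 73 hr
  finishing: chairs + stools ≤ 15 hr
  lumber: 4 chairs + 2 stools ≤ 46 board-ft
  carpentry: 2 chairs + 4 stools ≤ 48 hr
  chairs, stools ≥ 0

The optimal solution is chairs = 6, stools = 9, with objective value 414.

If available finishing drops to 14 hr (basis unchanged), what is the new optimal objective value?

412

Check each constraint at x*: assembly 48/73 (slack 25); finishing 15/15 (tight); lumber 42/46 (slack 4); carpentry 48/48 (tight).
Since assembly, lumber are not tight, their duals are 0.
The binding rows give the dual system: 1·y_finishing + 2·y_carpentry = 18 and 1·y_finishing + 4·y_carpentry = 34.
This yields shadow prices y_finishing = 2, y_carpentry = 8.
Δz = y_finishing·Δb = 2 × (-1) = -2, so new z* = 414 − 2 = 412.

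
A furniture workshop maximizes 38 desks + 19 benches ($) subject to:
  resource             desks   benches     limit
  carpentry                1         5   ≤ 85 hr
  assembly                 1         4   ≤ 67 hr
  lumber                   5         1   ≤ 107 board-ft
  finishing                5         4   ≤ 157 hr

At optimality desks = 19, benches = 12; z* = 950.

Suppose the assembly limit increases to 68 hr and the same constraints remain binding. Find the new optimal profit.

953

At the optimum: carpentry uses 79 of 85 (slack = 6); assembly uses 67 of 67 (binding); lumber uses 107 of 107 (binding); finishing uses 143 of 157 (slack = 14).
By complementary slackness, y = 0 for the non-binding constraints.
The binding rows give the dual system: 1·y_assembly + 5·y_lumber = 38 and 4·y_assembly + 1·y_lumber = 19.
→ y_assembly = 3 and y_lumber = 7.
Δz = y_assembly·Δb = 3 × (1) = 3, so new z* = 950 + 3 = 953.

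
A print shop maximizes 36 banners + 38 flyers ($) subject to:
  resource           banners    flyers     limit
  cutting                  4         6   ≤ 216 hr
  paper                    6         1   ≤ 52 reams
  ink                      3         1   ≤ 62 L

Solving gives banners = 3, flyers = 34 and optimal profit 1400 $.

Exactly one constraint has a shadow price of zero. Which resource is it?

cutting: 216/216 (binding)
paper: 52/52 (binding)
ink: 43/62 (slack 19)
By complementary slackness, a constraint with positive slack has shadow price 0 → ink.

ink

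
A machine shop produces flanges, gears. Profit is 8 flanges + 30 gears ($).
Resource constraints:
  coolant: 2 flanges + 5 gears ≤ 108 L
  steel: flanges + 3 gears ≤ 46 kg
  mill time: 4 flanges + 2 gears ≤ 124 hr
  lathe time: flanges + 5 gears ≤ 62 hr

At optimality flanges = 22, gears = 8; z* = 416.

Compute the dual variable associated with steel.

5

At the optimum: coolant uses 84 of 108 (slack = 24); steel uses 46 of 46 (binding); mill time uses 104 of 124 (slack = 20); lathe time uses 62 of 62 (binding).
Since coolant, mill time are not tight, their duals are 0.
From A_Bᵀ y = c: 1·y_steel + 1·y_lathe time = 8; 3·y_steel + 5·y_lathe time = 30.
This yields shadow prices y_steel = 5, y_lathe time = 3.
Shadow price of steel = 5.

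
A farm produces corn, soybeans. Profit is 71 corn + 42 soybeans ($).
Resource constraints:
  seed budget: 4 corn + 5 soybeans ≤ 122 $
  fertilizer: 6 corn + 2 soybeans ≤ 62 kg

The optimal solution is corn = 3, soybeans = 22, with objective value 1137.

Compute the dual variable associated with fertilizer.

Both seed budget and fertilizer are binding at x*.
Dual feasibility on the basic columns requires 4·y_seed budget + 6·y_fertilizer = 71, 5·y_seed budget + 2·y_fertilizer = 42.
Solving: y_seed budget = 5, y_fertilizer = 8.5.
Shadow price of fertilizer = 8.5.

8.5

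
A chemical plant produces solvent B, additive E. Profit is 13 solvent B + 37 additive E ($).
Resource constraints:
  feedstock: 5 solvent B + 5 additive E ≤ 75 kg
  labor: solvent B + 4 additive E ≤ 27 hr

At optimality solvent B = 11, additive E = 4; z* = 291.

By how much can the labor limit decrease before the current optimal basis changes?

12

Binding constraints: feedstock, labor. The basis is B = [[5,5],[1,4]] with det 15.
Per unit decrease in labor, x* moves by d = (0.3333, -0.3333).
The basis stays optimal until additive E reaches 0; allowable decrease = 12 hr.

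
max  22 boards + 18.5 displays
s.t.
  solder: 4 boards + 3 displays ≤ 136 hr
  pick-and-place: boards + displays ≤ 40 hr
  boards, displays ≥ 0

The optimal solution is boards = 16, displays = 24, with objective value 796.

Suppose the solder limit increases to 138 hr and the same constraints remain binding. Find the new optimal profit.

803

Check each constraint at x*: solder 136/136 (tight); pick-and-place 40/40 (tight).
Dual feasibility on the basic columns requires 4·y_solder + 1·y_pick-and-place = 22, 3·y_solder + 1·y_pick-and-place = 18.5.
→ y_solder = 3.5 and y_pick-and-place = 8.
Δz = y_solder·Δb = 3.5 × (2) = 7, so new z* = 796 + 7 = 803.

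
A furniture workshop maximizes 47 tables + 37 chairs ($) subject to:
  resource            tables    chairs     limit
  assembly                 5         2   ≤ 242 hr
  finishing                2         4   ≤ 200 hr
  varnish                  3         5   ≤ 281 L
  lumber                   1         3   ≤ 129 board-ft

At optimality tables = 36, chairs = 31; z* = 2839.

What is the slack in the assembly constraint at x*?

0

assembly used = 5·36 + 2·31 = 242; slack = 242 − 242 = 0.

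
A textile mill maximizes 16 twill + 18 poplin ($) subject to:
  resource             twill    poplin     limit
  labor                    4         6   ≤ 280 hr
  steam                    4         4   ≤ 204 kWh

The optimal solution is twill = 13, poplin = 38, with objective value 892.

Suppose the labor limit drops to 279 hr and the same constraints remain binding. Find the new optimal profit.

Both labor and steam are binding at x*.
From A_Bᵀ y = c: 4·y_labor + 4·y_steam = 16; 6·y_labor + 4·y_steam = 18.
Solving: y_labor = 1, y_steam = 3.
Δz = y_labor·Δb = 1 × (-1) = -1, so new z* = 892 − 1 = 891.

891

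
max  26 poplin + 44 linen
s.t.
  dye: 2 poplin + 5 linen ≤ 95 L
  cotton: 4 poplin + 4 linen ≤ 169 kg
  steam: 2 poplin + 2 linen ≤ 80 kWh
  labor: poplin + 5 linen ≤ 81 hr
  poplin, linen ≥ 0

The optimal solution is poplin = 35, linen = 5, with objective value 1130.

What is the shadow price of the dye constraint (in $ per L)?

At the optimum: dye uses 95 of 95 (binding); cotton uses 160 of 169 (slack = 9); steam uses 80 of 80 (binding); labor uses 60 of 81 (slack = 21).
Slack constraints have shadow price 0 (complementary slackness).
From A_Bᵀ y = c: 2·y_dye + 2·y_steam = 26; 5·y_dye + 2·y_steam = 44.
→ y_dye = 6 and y_steam = 7.
Shadow price of dye = 6.

6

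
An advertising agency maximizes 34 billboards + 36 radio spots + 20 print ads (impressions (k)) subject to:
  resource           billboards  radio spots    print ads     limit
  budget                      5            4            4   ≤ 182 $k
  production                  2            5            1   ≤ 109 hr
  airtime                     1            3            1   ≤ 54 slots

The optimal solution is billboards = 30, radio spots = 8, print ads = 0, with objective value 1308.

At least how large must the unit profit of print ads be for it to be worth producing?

Binding: budget and airtime. Non-binding: production (9 unused).
By complementary slackness, y = 0 for the non-binding constraint.
The binding rows give the dual system: 5·y_budget + 1·y_airtime = 34 and 4·y_budget + 3·y_airtime = 36.
Solving: y_budget = 6, y_airtime = 4.
print ads enters the basis when its profit ≥ yᵀa₃ = 6·4 + 4·1 = 28.

28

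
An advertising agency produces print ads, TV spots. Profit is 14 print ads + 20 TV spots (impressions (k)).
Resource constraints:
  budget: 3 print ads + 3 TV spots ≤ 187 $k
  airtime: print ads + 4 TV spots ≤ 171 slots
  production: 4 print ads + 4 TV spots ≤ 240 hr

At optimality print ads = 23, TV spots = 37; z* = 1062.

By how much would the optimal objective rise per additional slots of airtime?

Binding: airtime and production. Non-binding: budget (7 unused).
By complementary slackness, y = 0 for the non-binding constraint.
From A_Bᵀ y = c: 1·y_airtime + 4·y_production = 14; 4·y_airtime + 4·y_production = 20.
→ y_airtime = 2 and y_production = 3.
Shadow price of airtime = 2.

2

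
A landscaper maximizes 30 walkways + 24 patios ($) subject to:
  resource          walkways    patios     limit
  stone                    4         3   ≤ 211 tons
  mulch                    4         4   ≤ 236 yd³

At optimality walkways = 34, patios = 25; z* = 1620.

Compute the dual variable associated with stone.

6

Both stone and mulch are binding at x*.
The binding rows give the dual system: 4·y_stone + 4·y_mulch = 30 and 3·y_stone + 4·y_mulch = 24.
Solving: y_stone = 6, y_mulch = 1.5.
Shadow price of stone = 6.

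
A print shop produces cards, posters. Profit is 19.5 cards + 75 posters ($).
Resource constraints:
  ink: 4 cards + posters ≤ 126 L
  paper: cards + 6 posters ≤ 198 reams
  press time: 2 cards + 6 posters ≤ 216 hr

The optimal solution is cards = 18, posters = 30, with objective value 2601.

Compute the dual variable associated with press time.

7

Binding: paper and press time. Non-binding: ink (24 unused).
Slack constraints have shadow price 0 (complementary slackness).
Dual feasibility on the basic columns requires 1·y_paper + 2·y_press time = 19.5, 6·y_paper + 6·y_press time = 75.
→ y_paper = 5.5 and y_press time = 7.
Shadow price of press time = 7.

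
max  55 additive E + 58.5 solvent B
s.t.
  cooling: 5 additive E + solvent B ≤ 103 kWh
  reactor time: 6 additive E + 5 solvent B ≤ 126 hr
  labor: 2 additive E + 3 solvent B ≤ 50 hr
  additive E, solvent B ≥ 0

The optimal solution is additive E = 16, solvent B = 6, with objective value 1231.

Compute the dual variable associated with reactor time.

At the optimum: cooling uses 86 of 103 (slack = 17); reactor time uses 126 of 126 (binding); labor uses 50 of 50 (binding).
Slack constraints have shadow price 0 (complementary slackness).
The binding rows give the dual system: 6·y_reactor time + 2·y_labor = 55 and 5·y_reactor time + 3·y_labor = 58.5.
→ y_reactor time = 6 and y_labor = 9.5.
Shadow price of reactor time = 6.

6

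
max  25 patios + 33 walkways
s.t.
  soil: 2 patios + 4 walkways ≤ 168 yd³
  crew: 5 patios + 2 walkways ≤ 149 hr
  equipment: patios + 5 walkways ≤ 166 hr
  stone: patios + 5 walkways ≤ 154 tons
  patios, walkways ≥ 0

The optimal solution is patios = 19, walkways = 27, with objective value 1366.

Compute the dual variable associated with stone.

5

Binding: crew and stone. Non-binding: soil (22 unused), equipment (12 unused).
Since soil, equipment are not tight, their duals are 0.
Dual feasibility on the basic columns requires 5·y_crew + 1·y_stone = 25, 2·y_crew + 5·y_stone = 33.
Solving: y_crew = 4, y_stone = 5.
Shadow price of stone = 5.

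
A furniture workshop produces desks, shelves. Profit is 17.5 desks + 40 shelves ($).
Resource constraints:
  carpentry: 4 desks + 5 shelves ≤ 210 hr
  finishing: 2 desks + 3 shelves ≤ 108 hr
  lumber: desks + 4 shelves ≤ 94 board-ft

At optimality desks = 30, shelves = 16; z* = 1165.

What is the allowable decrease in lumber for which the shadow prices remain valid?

25

Binding constraints: finishing, lumber. The basis is B = [[2,3],[1,4]] with det 5.
Per unit decrease in lumber, x* moves by d = (0.6, -0.4).
The basis stays optimal until carpentry becomes binding; allowable decrease = 25 board-ft.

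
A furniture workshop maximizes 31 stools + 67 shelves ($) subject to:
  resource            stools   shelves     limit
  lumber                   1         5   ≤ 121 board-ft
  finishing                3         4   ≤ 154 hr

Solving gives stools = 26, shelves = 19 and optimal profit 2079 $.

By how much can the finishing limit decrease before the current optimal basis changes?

57.2

Binding constraints: lumber, finishing. The basis is B = [[1,5],[3,4]] with det -11.
Per unit decrease in finishing, x* moves by d = (-0.4545, 0.0909).
The basis stays optimal until stools reaches 0; allowable decrease = 57.2 hr.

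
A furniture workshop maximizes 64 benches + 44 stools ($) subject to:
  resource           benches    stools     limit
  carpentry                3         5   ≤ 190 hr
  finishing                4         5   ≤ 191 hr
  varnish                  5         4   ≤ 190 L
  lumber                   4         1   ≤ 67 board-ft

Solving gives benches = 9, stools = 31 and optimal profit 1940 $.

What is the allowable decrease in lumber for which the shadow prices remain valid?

Binding constraints: finishing, lumber. The basis is B = [[4,5],[4,1]] with det -16.
Per unit decrease in lumber, x* moves by d = (-0.3125, 0.25).
The basis stays optimal until carpentry becomes binding; allowable decrease = 25.6 board-ft.

25.6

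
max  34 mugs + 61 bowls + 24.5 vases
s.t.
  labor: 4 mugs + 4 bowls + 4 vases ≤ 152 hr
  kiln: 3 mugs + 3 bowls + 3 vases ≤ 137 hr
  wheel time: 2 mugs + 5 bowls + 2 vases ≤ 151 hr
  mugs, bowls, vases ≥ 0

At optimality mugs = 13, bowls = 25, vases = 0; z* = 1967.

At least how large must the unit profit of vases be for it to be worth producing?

Check each constraint at x*: labor 152/152 (tight); kiln 114/137 (slack 23); wheel time 151/151 (tight).
Since kiln is not tight, its dual is 0.
Dual feasibility on the basic columns requires 4·y_labor + 2·y_wheel time = 34, 4·y_labor + 5·y_wheel time = 61.
Solving: y_labor = 4, y_wheel time = 9.
vases enters the basis when its profit ≥ yᵀa₃ = 4·4 + 9·2 = 34.

34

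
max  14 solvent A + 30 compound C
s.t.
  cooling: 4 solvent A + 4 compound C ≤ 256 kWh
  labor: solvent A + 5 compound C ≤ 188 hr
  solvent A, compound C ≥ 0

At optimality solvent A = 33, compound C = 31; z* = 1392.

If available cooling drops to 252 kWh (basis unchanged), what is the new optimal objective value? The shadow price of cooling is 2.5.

Δb = -4, so new z* = 1392 + (2.5)·(-4) = 1392 − 10 = 1382.

1382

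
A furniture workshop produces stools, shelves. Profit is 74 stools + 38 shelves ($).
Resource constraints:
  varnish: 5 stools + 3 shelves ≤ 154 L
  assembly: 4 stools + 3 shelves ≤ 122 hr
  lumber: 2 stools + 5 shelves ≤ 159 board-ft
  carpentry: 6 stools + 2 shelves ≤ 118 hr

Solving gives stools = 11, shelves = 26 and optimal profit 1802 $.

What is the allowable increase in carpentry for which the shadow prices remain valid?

65

Binding constraints: assembly, carpentry. The basis is B = [[4,3],[6,2]] with det -10.
Per unit increase in carpentry, x* moves by d = (0.3, -0.4).
The basis stays optimal until shelves reaches 0; allowable increase = 65 hr.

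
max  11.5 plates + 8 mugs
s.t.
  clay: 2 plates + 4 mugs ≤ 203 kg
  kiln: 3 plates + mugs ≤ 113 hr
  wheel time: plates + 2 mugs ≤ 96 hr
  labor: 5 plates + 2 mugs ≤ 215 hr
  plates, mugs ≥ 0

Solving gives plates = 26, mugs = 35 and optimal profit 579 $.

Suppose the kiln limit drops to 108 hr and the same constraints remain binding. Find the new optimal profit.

Binding: kiln and wheel time. Non-binding: clay (11 unused), labor (15 unused).
Slack constraints have shadow price 0 (complementary slackness).
From A_Bᵀ y = c: 3·y_kiln + 1·y_wheel time = 11.5; 1·y_kiln + 2·y_wheel time = 8.
Solving: y_kiln = 3, y_wheel time = 2.5.
Δz = y_kiln·Δb = 3 × (-5) = -15, so new z* = 579 − 15 = 564.

564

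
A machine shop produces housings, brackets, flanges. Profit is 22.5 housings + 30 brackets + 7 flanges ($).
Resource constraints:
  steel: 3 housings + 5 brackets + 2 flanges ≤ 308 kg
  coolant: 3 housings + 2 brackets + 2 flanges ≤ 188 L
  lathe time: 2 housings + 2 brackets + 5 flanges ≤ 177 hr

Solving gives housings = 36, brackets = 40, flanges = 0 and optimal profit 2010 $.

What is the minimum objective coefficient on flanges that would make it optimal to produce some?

15

Check each constraint at x*: steel 308/308 (tight); coolant 188/188 (tight); lathe time 152/177 (slack 25).
By complementary slackness, y = 0 for the non-binding constraint.
The binding rows give the dual system: 3·y_steel + 3·y_coolant = 22.5 and 5·y_steel + 2·y_coolant = 30.
Solving: y_steel = 5, y_coolant = 2.5.
flanges enters the basis when its profit ≥ yᵀa₃ = 5·2 + 2.5·2 = 15.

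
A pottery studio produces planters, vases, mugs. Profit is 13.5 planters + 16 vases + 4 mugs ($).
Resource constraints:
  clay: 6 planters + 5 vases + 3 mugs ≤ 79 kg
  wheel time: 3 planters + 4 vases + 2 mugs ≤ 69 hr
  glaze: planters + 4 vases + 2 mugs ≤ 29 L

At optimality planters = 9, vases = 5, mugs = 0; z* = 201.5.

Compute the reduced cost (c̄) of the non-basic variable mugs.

-5

Check each constraint at x*: clay 79/79 (tight); wheel time 47/69 (slack 22); glaze 29/29 (tight).
By complementary slackness, y = 0 for the non-binding constraint.
From A_Bᵀ y = c: 6·y_clay + 1·y_glaze = 13.5; 5·y_clay + 4·y_glaze = 16.
This yields shadow prices y_clay = 2, y_glaze = 1.5.
Reduced cost of mugs: c₃ − yᵀa₃ = 4 − (2·3 + 1.5·2) = 4 − 9 = -5.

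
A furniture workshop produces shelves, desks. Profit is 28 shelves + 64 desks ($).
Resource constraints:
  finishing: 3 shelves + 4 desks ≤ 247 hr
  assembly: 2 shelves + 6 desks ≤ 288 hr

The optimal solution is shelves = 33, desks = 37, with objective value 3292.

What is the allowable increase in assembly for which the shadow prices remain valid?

Binding constraints: finishing, assembly. The basis is B = [[3,4],[2,6]] with det 10.
Per unit increase in assembly, x* moves by d = (-0.4, 0.3).
The basis stays optimal until shelves reaches 0; allowable increase = 82.5 hr.

82.5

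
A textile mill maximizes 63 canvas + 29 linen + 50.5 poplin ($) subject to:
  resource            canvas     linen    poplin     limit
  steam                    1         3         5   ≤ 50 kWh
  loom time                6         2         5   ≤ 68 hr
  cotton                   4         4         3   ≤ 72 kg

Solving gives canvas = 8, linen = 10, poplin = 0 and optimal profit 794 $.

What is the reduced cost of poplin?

-1

At the optimum: steam uses 38 of 50 (slack = 12); loom time uses 68 of 68 (binding); cotton uses 72 of 72 (binding).
By complementary slackness, y = 0 for the non-binding constraint.
Dual feasibility on the basic columns requires 6·y_loom time + 4·y_cotton = 63, 2·y_loom time + 4·y_cotton = 29.
Solving: y_loom time = 8.5, y_cotton = 3.
Reduced cost of poplin: c₃ − yᵀa₃ = 50.5 − (8.5·5 + 3·3) = 50.5 − 51.5 = -1.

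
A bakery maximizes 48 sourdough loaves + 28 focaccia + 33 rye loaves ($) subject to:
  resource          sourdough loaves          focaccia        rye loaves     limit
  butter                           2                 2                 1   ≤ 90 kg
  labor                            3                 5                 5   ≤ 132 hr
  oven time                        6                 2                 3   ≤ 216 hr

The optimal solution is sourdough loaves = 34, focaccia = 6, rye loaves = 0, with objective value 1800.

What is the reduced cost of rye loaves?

-1.5

At the optimum: butter uses 80 of 90 (slack = 10); labor uses 132 of 132 (binding); oven time uses 216 of 216 (binding).
By complementary slackness, y = 0 for the non-binding constraint.
From A_Bᵀ y = c: 3·y_labor + 6·y_oven time = 48; 5·y_labor + 2·y_oven time = 28.
Solving: y_labor = 3, y_oven time = 6.5.
Reduced cost of rye loaves: c₃ − yᵀa₃ = 33 − (3·5 + 6.5·3) = 33 − 34.5 = -1.5.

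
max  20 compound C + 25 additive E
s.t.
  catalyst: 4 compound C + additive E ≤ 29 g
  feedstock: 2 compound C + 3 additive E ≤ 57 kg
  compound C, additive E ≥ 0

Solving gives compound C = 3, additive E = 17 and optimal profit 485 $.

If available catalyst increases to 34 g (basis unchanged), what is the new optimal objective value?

490

At the optimum: catalyst uses 29 of 29 (binding); feedstock uses 57 of 57 (binding).
Dual feasibility on the basic columns requires 4·y_catalyst + 2·y_feedstock = 20, 1·y_catalyst + 3·y_feedstock = 25.
This yields shadow prices y_catalyst = 1, y_feedstock = 8.
Δz = y_catalyst·Δb = 1 × (5) = 5, so new z* = 485 + 5 = 490.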